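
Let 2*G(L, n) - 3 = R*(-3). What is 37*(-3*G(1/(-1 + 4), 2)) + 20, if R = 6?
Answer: 1705/2 ≈ 852.50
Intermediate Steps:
G(L, n) = -15/2 (G(L, n) = 3/2 + (6*(-3))/2 = 3/2 + (½)*(-18) = 3/2 - 9 = -15/2)
37*(-3*G(1/(-1 + 4), 2)) + 20 = 37*(-3*(-15/2)) + 20 = 37*(45/2) + 20 = 1665/2 + 20 = 1705/2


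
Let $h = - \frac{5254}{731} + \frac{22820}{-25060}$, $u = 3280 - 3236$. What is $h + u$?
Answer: $\frac{4697737}{130849} \approx 35.902$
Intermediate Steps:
$u = 44$ ($u = 3280 - 3236 = 44$)
$h = - \frac{1059619}{130849}$ ($h = \left(-5254\right) \frac{1}{731} + 22820 \left(- \frac{1}{25060}\right) = - \frac{5254}{731} - \frac{163}{179} = - \frac{1059619}{130849} \approx -8.098$)
$h + u = - \frac{1059619}{130849} + 44 = \frac{4697737}{130849}$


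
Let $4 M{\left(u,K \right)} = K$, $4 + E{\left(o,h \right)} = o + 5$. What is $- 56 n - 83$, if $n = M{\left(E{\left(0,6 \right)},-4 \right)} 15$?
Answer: $757$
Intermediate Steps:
$E{\left(o,h \right)} = 1 + o$ ($E{\left(o,h \right)} = -4 + \left(o + 5\right) = -4 + \left(5 + o\right) = 1 + o$)
$M{\left(u,K \right)} = \frac{K}{4}$
$n = -15$ ($n = \frac{1}{4} \left(-4\right) 15 = \left(-1\right) 15 = -15$)
$- 56 n - 83 = \left(-56\right) \left(-15\right) - 83 = 840 - 83 = 757$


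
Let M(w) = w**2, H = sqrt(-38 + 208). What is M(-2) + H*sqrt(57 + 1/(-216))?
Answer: 4 + sqrt(3139305)/18 ≈ 102.43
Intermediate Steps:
H = sqrt(170) ≈ 13.038
M(-2) + H*sqrt(57 + 1/(-216)) = (-2)**2 + sqrt(170)*sqrt(57 + 1/(-216)) = 4 + sqrt(170)*sqrt(57 - 1/216) = 4 + sqrt(170)*sqrt(12311/216) = 4 + sqrt(170)*(sqrt(73866)/36) = 4 + sqrt(3139305)/18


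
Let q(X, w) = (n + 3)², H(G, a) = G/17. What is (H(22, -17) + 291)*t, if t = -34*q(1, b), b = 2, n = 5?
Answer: -636032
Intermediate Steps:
H(G, a) = G/17 (H(G, a) = G*(1/17) = G/17)
q(X, w) = 64 (q(X, w) = (5 + 3)² = 8² = 64)
t = -2176 (t = -34*64 = -2176)
(H(22, -17) + 291)*t = ((1/17)*22 + 291)*(-2176) = (22/17 + 291)*(-2176) = (4969/17)*(-2176) = -636032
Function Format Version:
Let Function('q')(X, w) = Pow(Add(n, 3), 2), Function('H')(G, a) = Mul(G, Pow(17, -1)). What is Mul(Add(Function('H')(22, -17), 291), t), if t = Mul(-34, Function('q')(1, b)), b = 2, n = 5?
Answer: -636032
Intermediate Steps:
Function('H')(G, a) = Mul(Rational(1, 17), G) (Function('H')(G, a) = Mul(G, Rational(1, 17)) = Mul(Rational(1, 17), G))
Function('q')(X, w) = 64 (Function('q')(X, w) = Pow(Add(5, 3), 2) = Pow(8, 2) = 64)
t = -2176 (t = Mul(-34, 64) = -2176)
Mul(Add(Function('H')(22, -17), 291), t) = Mul(Add(Mul(Rational(1, 17), 22), 291), -2176) = Mul(Add(Rational(22, 17), 291), -2176) = Mul(Rational(4969, 17), -2176) = -636032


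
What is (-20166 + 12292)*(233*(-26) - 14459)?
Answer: 161550858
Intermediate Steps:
(-20166 + 12292)*(233*(-26) - 14459) = -7874*(-6058 - 14459) = -7874*(-20517) = 161550858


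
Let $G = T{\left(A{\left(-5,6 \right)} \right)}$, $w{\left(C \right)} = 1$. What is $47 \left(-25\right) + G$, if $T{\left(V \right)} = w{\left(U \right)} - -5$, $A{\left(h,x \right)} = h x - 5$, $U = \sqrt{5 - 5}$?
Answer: $-1169$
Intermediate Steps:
$U = 0$ ($U = \sqrt{0} = 0$)
$A{\left(h,x \right)} = -5 + h x$
$T{\left(V \right)} = 6$ ($T{\left(V \right)} = 1 - -5 = 1 + 5 = 6$)
$G = 6$
$47 \left(-25\right) + G = 47 \left(-25\right) + 6 = -1175 + 6 = -1169$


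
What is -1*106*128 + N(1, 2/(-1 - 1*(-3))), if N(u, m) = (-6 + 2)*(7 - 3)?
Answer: -13584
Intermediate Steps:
N(u, m) = -16 (N(u, m) = -4*4 = -16)
-1*106*128 + N(1, 2/(-1 - 1*(-3))) = -1*106*128 - 16 = -106*128 - 16 = -13568 - 16 = -13584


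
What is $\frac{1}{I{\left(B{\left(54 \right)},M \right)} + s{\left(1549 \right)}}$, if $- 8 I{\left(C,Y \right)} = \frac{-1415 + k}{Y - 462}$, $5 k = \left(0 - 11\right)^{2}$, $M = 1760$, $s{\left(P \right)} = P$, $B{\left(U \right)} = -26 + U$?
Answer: $\frac{25960}{40215517} \approx 0.00064552$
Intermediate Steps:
$k = \frac{121}{5}$ ($k = \frac{\left(0 - 11\right)^{2}}{5} = \frac{\left(-11\right)^{2}}{5} = \frac{1}{5} \cdot 121 = \frac{121}{5} \approx 24.2$)
$I{\left(C,Y \right)} = \frac{3477}{20 \left(-462 + Y\right)}$ ($I{\left(C,Y \right)} = - \frac{\left(-1415 + \frac{121}{5}\right) \frac{1}{Y - 462}}{8} = - \frac{\left(- \frac{6954}{5}\right) \frac{1}{-462 + Y}}{8} = \frac{3477}{20 \left(-462 + Y\right)}$)
$\frac{1}{I{\left(B{\left(54 \right)},M \right)} + s{\left(1549 \right)}} = \frac{1}{\frac{3477}{20 \left(-462 + 1760\right)} + 1549} = \frac{1}{\frac{3477}{20 \cdot 1298} + 1549} = \frac{1}{\frac{3477}{20} \cdot \frac{1}{1298} + 1549} = \frac{1}{\frac{3477}{25960} + 1549} = \frac{1}{\frac{40215517}{25960}} = \frac{25960}{40215517}$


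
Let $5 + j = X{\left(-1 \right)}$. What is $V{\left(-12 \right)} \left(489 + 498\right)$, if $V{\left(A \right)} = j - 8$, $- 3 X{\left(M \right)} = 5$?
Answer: $-14476$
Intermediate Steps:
$X{\left(M \right)} = - \frac{5}{3}$ ($X{\left(M \right)} = \left(- \frac{1}{3}\right) 5 = - \frac{5}{3}$)
$j = - \frac{20}{3}$ ($j = -5 - \frac{5}{3} = - \frac{20}{3} \approx -6.6667$)
$V{\left(A \right)} = - \frac{44}{3}$ ($V{\left(A \right)} = - \frac{20}{3} - 8 = - \frac{44}{3}$)
$V{\left(-12 \right)} \left(489 + 498\right) = - \frac{44 \left(489 + 498\right)}{3} = \left(- \frac{44}{3}\right) 987 = -14476$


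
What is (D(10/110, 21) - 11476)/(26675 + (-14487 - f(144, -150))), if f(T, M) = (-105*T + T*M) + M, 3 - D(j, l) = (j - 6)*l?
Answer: -62419/269819 ≈ -0.23134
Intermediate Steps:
D(j, l) = 3 - l*(-6 + j) (D(j, l) = 3 - (j - 6)*l = 3 - (-6 + j)*l = 3 - l*(-6 + j))
f(T, M) = M - 105*T + M*T (f(T, M) = (-105*T + M*T) + M = M - 105*T + M*T)
(D(10/110, 21) - 11476)/(26675 + (-14487 - f(144, -150))) = ((3 + 6*21 - 1*10/110*21) - 11476)/(26675 + (-14487 - (-150 - 105*144 - 150*144))) = ((3 + 126 - 1*10*(1/110)*21) - 11476)/(26675 + (-14487 - (-150 - 15120 - 21600))) = ((3 + 126 - 1*1/11*21) - 11476)/(26675 + (-14487 - 1*(-36870))) = ((3 + 126 - 21/11) - 11476)/(26675 + (-14487 + 36870)) = (1398/11 - 11476)/(26675 + 22383) = -124838/11/49058 = -124838/11*1/49058 = -62419/269819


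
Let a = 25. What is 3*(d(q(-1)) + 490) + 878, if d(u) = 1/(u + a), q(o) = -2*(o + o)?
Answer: 68095/29 ≈ 2348.1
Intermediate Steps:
q(o) = -4*o
d(u) = 1/(25 + u) (d(u) = 1/(u + 25) = 1/(25 + u))
3*(d(q(-1)) + 490) + 878 = 3*(1/(25 - 4*(-1)) + 490) + 878 = 3*(1/(25 + 4) + 490) + 878 = 3*(1/29 + 490) + 878 = 3*(14211/29) + 878 = 42633/29 + 878 = 68095/29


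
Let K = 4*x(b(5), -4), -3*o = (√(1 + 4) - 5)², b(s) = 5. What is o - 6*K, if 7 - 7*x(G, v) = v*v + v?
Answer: 50/7 + 10*√5/3 ≈ 14.596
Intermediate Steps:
x(G, v) = 1 - v/7 - v²/7 (x(G, v) = 1 - (v*v + v)/7 = 1 - (v² + v)/7 = 1 - (v + v²)/7 = 1 + (-v/7 - v²/7) = 1 - v/7 - v²/7)
o = -(-5 + √5)²/3 (o = -(√(1 + 4) - 5)²/3 = -(√5 - 5)²/3 = -(-5 + √5)²/3 ≈ -2.5464)
K = -20/7 (K = 4*(1 - ⅐*(-4) - ⅐*(-4)²) = 4*(1 + 4/7 - ⅐*16) = 4*(1 + 4/7 - 16/7) = 4*(-5/7) = -20/7 ≈ -2.8571)
o - 6*K = (-10 + 10*√5/3) - 6*(-20/7) = (-10 + 10*√5/3) + 120/7 = 50/7 + 10*√5/3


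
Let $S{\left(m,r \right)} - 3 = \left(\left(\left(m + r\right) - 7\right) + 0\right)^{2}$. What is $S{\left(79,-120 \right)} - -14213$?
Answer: $16520$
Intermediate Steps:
$S{\left(m,r \right)} = 3 + \left(-7 + m + r\right)^{2}$ ($S{\left(m,r \right)} = 3 + \left(\left(\left(m + r\right) - 7\right) + 0\right)^{2} = 3 + \left(\left(-7 + m + r\right) + 0\right)^{2} = 3 + \left(-7 + m + r\right)^{2}$)
$S{\left(79,-120 \right)} - -14213 = \left(3 + \left(-7 + 79 - 120\right)^{2}\right) - -14213 = \left(3 + \left(-48\right)^{2}\right) + 14213 = \left(3 + 2304\right) + 14213 = 2307 + 14213 = 16520$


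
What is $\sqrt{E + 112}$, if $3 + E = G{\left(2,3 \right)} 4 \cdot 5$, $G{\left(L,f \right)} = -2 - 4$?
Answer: $i \sqrt{11} \approx 3.3166 i$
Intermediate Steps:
$G{\left(L,f \right)} = -6$
$E = -123$ ($E = -3 + \left(-6\right) 4 \cdot 5 = -3 - 120 = -123$)
$\sqrt{E + 112} = \sqrt{-123 + 112} = \sqrt{-11} = i \sqrt{11}$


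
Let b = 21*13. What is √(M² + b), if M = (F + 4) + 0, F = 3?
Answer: √322 ≈ 17.944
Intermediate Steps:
M = 7 (M = (3 + 4) + 0 = 7 + 0 = 7)
b = 273
√(M² + b) = √(7² + 273) = √(49 + 273) = √322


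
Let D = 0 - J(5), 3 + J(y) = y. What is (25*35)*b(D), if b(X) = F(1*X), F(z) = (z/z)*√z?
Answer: 875*I*√2 ≈ 1237.4*I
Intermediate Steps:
J(y) = -3 + y
D = -2 (D = 0 - (-3 + 5) = 0 - 1*2 = 0 - 2 = -2)
F(z) = √z (F(z) = 1*√z = √z)
b(X) = √X (b(X) = √(1*X) = √X)
(25*35)*b(D) = (25*35)*√(-2) = 875*(I*√2) = 875*I*√2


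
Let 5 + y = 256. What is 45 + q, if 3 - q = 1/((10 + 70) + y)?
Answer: 15887/331 ≈ 47.997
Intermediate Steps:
y = 251 (y = -5 + 256 = 251)
q = 992/331 (q = 3 - 1/((10 + 70) + 251) = 3 - 1/(80 + 251) = 3 - 1/331 = 992/331 ≈ 2.9970)
45 + q = 45 + 992/331 = 15887/331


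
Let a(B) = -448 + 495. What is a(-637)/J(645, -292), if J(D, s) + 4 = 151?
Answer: 47/147 ≈ 0.31973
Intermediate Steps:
a(B) = 47
J(D, s) = 147 (J(D, s) = -4 + 151 = 147)
a(-637)/J(645, -292) = 47/147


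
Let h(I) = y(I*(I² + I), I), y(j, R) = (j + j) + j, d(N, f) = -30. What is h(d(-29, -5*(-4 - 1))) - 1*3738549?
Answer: -3816849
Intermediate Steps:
y(j, R) = 3*j (y(j, R) = 2*j + j = 3*j)
h(I) = 3*I*(I + I²) (h(I) = 3*(I*(I² + I)) = 3*(I*(I + I²)) = 3*I*(I + I²))
h(d(-29, -5*(-4 - 1))) - 1*3738549 = 3*(-30)²*(1 - 30) - 1*3738549 = 3*900*(-29) - 3738549 = -78300 - 3738549 = -3816849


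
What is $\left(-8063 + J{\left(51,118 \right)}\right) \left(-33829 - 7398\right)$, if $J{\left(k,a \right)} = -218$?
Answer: $341400787$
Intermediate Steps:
$\left(-8063 + J{\left(51,118 \right)}\right) \left(-33829 - 7398\right) = \left(-8063 - 218\right) \left(-33829 - 7398\right) = \left(-8281\right) \left(-41227\right) = 341400787$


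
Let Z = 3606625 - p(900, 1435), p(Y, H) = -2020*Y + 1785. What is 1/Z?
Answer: 1/5422840 ≈ 1.8441e-7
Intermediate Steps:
p(Y, H) = 1785 - 2020*Y
Z = 5422840 (Z = 3606625 - (1785 - 2020*900) = 3606625 - (1785 - 1818000) = 3606625 - 1*(-1816215) = 3606625 + 1816215 = 5422840)
1/Z = 1/5422840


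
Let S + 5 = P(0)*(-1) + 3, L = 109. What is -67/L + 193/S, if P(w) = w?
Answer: -21171/218 ≈ -97.115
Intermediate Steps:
S = -2 (S = -5 + (0*(-1) + 3) = -5 + (0 + 3) = -5 + 3 = -2)
-67/L + 193/S = -67/109 + 193/(-2) = -67*1/109 + 193*(-½) = -67/109 - 193/2 = -21171/218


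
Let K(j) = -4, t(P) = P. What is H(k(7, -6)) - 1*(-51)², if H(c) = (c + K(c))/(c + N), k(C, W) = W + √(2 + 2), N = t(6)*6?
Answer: -10405/4 ≈ -2601.3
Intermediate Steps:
N = 36 (N = 6*6 = 36)
k(C, W) = 2 + W (k(C, W) = W + √4 = W + 2 = 2 + W)
H(c) = (-4 + c)/(36 + c) (H(c) = (c - 4)/(c + 36) = (-4 + c)/(36 + c))
H(k(7, -6)) - 1*(-51)² = (-4 + (2 - 6))/(36 + (2 - 6)) - 1*(-51)² = (-4 - 4)/(36 - 4) - 1*2601 = -8/32 - 2601 = (1/32)*(-8) - 2601 = -¼ - 2601 = -10405/4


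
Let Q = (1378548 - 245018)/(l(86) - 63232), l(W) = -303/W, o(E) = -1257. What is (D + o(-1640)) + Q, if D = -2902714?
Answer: -3158526458837/1087651 ≈ -2.9040e+6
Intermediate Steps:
Q = -19496716/1087651 (Q = (1378548 - 245018)/(-303/86 - 63232) = 1133530/(-303*1/86 - 63232) = 1133530/(-303/86 - 63232) = 1133530/(-5438255/86) = 1133530*(-86/5438255) = -19496716/1087651 ≈ -17.926)
(D + o(-1640)) + Q = (-2902714 - 1257) - 19496716/1087651 = -2903971 - 19496716/1087651 = -3158526458837/1087651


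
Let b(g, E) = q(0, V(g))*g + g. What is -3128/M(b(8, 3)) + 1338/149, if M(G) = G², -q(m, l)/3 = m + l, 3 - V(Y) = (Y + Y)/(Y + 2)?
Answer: 1283749/305152 ≈ 4.2069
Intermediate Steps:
V(Y) = 3 - 2*Y/(2 + Y) (V(Y) = 3 - (Y + Y)/(Y + 2) = 3 - 2*Y/(2 + Y))
q(m, l) = -3*l - 3*m (q(m, l) = -3*(m + l) = -3*(l + m) = -3*l - 3*m)
b(g, E) = g - 3*g*(6 + g)/(2 + g) (b(g, E) = (-3*(6 + g)/(2 + g) - 3*0)*g + g = (-3*(6 + g)/(2 + g) + 0)*g + g = (-3*(6 + g)/(2 + g))*g + g = -3*g*(6 + g)/(2 + g) + g = g - 3*g*(6 + g)/(2 + g))
-3128/M(b(8, 3)) + 1338/149 = -3128*(2 + 8)²/(256*(-8 - 1*8)²) + 1338/149 = -3128*25/(64*(-8 - 8)²) + 1338*(1/149) = -3128/((2*8*(⅒)*(-16))²) + 1338/149 = -3128/((-128/5)²) + 1338/149 = -3128/16384/25 + 1338/149 = -3128*25/16384 + 1338/149 = -9775/2048 + 1338/149 = 1283749/305152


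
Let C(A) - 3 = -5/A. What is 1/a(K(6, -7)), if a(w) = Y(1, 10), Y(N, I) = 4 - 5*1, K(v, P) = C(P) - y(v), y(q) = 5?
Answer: -1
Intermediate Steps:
C(A) = 3 - 5/A
K(v, P) = -2 - 5/P (K(v, P) = (3 - 5/P) - 1*5 = (3 - 5/P) - 5 = -2 - 5/P)
Y(N, I) = -1 (Y(N, I) = 4 - 5 = -1)
a(w) = -1
1/a(K(6, -7)) = 1/(-1) = -1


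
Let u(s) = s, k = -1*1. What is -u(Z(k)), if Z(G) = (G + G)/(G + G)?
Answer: -1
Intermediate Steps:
k = -1
Z(G) = 1 (Z(G) = (2*G)/((2*G)) = (2*G)*(1/(2*G)) = 1)
-u(Z(k)) = -1*1 = -1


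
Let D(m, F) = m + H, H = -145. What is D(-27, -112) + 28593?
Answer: 28421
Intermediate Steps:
D(m, F) = -145 + m (D(m, F) = m - 145 = -145 + m)
D(-27, -112) + 28593 = (-145 - 27) + 28593 = -172 + 28593 = 28421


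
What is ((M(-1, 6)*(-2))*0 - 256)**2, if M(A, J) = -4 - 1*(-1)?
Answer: 65536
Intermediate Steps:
M(A, J) = -3 (M(A, J) = -4 + 1 = -3)
((M(-1, 6)*(-2))*0 - 256)**2 = (-3*(-2)*0 - 256)**2 = (6*0 - 256)**2 = (0 - 256)**2 = (-256)**2 = 65536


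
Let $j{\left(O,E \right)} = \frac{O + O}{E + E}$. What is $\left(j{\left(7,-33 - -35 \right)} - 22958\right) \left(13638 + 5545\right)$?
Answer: $- \frac{880672347}{2} \approx -4.4034 \cdot 10^{8}$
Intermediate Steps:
$j{\left(O,E \right)} = \frac{O}{E}$ ($j{\left(O,E \right)} = \frac{2 O}{2 E} = 2 O \frac{1}{2 E} = \frac{O}{E}$)
$\left(j{\left(7,-33 - -35 \right)} - 22958\right) \left(13638 + 5545\right) = \left(\frac{7}{-33 - -35} - 22958\right) \left(13638 + 5545\right) = \left(\frac{7}{-33 + 35} - 22958\right) 19183 = \left(\frac{7}{2} - 22958\right) 19183 = \left(- \frac{45909}{2}\right) 19183 = - \frac{880672347}{2}$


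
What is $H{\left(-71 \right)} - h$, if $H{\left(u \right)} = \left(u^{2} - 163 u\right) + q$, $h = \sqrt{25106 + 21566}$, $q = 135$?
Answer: $16749 - 4 \sqrt{2917} \approx 16533.0$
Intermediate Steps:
$h = 4 \sqrt{2917}$ ($h = \sqrt{46672} = 4 \sqrt{2917} \approx 216.04$)
$H{\left(u \right)} = 135 + u^{2} - 163 u$ ($H{\left(u \right)} = \left(u^{2} - 163 u\right) + 135 = 135 + u^{2} - 163 u$)
$H{\left(-71 \right)} - h = \left(135 + \left(-71\right)^{2} - -11573\right) - 4 \sqrt{2917} = \left(135 + 5041 + 11573\right) - 4 \sqrt{2917} = 16749 - 4 \sqrt{2917}$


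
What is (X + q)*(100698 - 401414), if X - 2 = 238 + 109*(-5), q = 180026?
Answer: -54044980236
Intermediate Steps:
X = -305 (X = 2 + (238 + 109*(-5)) = 2 + (238 - 545) = 2 - 307 = -305)
(X + q)*(100698 - 401414) = (-305 + 180026)*(100698 - 401414) = 179721*(-300716) = -54044980236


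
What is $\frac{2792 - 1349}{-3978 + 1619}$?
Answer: $- \frac{1443}{2359} \approx -0.6117$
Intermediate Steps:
$\frac{2792 - 1349}{-3978 + 1619} = \frac{1443}{-2359} = 1443 \left(- \frac{1}{2359}\right) = - \frac{1443}{2359}$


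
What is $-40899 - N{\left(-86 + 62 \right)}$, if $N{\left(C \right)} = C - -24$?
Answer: $-40899$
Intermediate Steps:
$N{\left(C \right)} = 24 + C$ ($N{\left(C \right)} = C + 24 = 24 + C$)
$-40899 - N{\left(-86 + 62 \right)} = -40899 - \left(24 + \left(-86 + 62\right)\right) = -40899 - \left(24 - 24\right) = -40899 - 0 = -40899 + 0 = -40899$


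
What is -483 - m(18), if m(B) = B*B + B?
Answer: -825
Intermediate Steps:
m(B) = B + B**2 (m(B) = B**2 + B = B + B**2)
-483 - m(18) = -483 - 18*(1 + 18) = -483 - 18*19 = -483 - 1*342 = -483 - 342 = -825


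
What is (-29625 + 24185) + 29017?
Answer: 23577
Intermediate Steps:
(-29625 + 24185) + 29017 = -5440 + 29017 = 23577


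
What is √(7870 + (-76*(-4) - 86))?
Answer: 2*√2022 ≈ 89.933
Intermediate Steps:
√(7870 + (-76*(-4) - 86)) = √(7870 + (304 - 86)) = √(7870 + 218) = √8088 = 2*√2022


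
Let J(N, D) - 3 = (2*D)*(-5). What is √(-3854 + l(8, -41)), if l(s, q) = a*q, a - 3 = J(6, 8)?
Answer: 2*I*√205 ≈ 28.636*I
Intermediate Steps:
J(N, D) = 3 - 10*D (J(N, D) = 3 + (2*D)*(-5) = 3 - 10*D)
a = -74 (a = 3 + (3 - 10*8) = 3 + (3 - 80) = 3 - 77 = -74)
l(s, q) = -74*q
√(-3854 + l(8, -41)) = √(-3854 - 74*(-41)) = √(-3854 + 3034) = √(-820) = 2*I*√205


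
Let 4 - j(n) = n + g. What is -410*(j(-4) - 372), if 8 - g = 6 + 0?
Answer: 150060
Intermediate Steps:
g = 2 (g = 8 - (6 + 0) = 8 - 1*6 = 8 - 6 = 2)
j(n) = 2 - n (j(n) = 4 - (n + 2) = 4 - (2 + n) = 4 + (-2 - n) = 2 - n)
-410*(j(-4) - 372) = -410*((2 - 1*(-4)) - 372) = -410*((2 + 4) - 372) = -410*(6 - 372) = -410*(-366) = 150060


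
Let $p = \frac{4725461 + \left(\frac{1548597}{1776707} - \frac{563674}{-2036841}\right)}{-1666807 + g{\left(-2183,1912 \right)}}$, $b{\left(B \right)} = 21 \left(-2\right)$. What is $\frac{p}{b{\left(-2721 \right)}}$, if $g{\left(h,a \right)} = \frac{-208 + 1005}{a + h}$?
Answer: $\frac{2317162683204786927871}{34327929481869957212538} \approx 0.067501$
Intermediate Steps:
$g{\left(h,a \right)} = \frac{797}{a + h}$
$b{\left(B \right)} = -42$
$p = - \frac{2317162683204786927871}{817331654330237076489}$ ($p = \frac{4725461 + \left(\frac{1548597}{1776707} - \frac{563674}{-2036841}\right)}{-1666807 + \frac{797}{1912 - 2183}} = \frac{4725461 + \left(1548597 \cdot \frac{1}{1776707} - - \frac{563674}{2036841}\right)}{-1666807 + \frac{797}{-271}} = \frac{4725461 + \left(\frac{1548597}{1776707} + \frac{563674}{2036841}\right)}{-1666807 + 797 \left(- \frac{1}{271}\right)} = \frac{4725461 + \frac{4155729403595}{3618869662587}}{-1666807 - \frac{797}{271}} = \frac{17100831610367431202}{3618869662587 \left(- \frac{451705494}{271}\right)} = \frac{17100831610367431202}{3618869662587} \left(- \frac{271}{451705494}\right) = - \frac{2317162683204786927871}{817331654330237076489} \approx -2.835$)
$\frac{p}{b{\left(-2721 \right)}} = - \frac{2317162683204786927871}{817331654330237076489 \left(-42\right)} = \left(- \frac{2317162683204786927871}{817331654330237076489}\right) \left(- \frac{1}{42}\right) = \frac{2317162683204786927871}{34327929481869957212538}$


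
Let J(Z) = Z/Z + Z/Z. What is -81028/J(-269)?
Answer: -40514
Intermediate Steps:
J(Z) = 2 (J(Z) = 1 + 1 = 2)
-81028/J(-269) = -81028/2 = -81028*½ = -40514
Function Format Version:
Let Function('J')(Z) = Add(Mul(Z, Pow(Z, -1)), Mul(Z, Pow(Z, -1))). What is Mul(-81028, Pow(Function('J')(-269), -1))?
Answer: -40514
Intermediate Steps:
Function('J')(Z) = 2 (Function('J')(Z) = Add(1, 1) = 2)
Mul(-81028, Pow(Function('J')(-269), -1)) = Mul(-81028, Pow(2, -1)) = Mul(-81028, Rational(1, 2)) = -40514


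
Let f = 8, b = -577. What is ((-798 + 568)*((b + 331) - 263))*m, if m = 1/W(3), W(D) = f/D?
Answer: 175605/4 ≈ 43901.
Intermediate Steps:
W(D) = 8/D
m = 3/8 (m = 1/(8/3) = 3/8 ≈ 0.37500)
((-798 + 568)*((b + 331) - 263))*m = ((-798 + 568)*((-577 + 331) - 263))*(3/8) = -230*(-246 - 263)*(3/8) = -230*(-509)*(3/8) = 117070*(3/8) = 175605/4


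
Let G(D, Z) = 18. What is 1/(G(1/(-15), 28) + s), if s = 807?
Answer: 1/825 ≈ 0.0012121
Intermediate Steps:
1/(G(1/(-15), 28) + s) = 1/(18 + 807) = 1/825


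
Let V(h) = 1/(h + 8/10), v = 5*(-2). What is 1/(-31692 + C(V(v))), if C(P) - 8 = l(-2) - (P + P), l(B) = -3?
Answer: -23/728796 ≈ -3.1559e-5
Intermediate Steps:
v = -10
V(h) = 1/(⅘ + h) (V(h) = 1/(h + 8*(⅒)) = 1/(h + ⅘) = 1/(⅘ + h))
C(P) = 5 - 2*P (C(P) = 8 + (-3 - (P + P)) = 8 + (-3 - 2*P) = 5 - 2*P)
1/(-31692 + C(V(v))) = 1/(-31692 + (5 - 10/(4 + 5*(-10)))) = 1/(-31692 + (5 - 10/(4 - 50))) = 1/(-31692 + (5 - 10/(-46))) = 1/(-31692 + (5 - 10*(-1)/46)) = 1/(-31692 + (5 - 2*(-5/46))) = 1/(-31692 + (5 + 5/23)) = 1/(-31692 + 120/23) = 1/(-728796/23) = -23/728796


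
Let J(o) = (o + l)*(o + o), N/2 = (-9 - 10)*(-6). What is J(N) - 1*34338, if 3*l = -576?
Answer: -17922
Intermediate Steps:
l = -192 (l = (1/3)*(-576) = -192)
N = 228 (N = 2*((-9 - 10)*(-6)) = 2*(-19*(-6)) = 2*114 = 228)
J(o) = 2*o*(-192 + o) (J(o) = (o - 192)*(o + o) = (-192 + o)*(2*o) = 2*o*(-192 + o))
J(N) - 1*34338 = 2*228*(-192 + 228) - 1*34338 = 2*228*36 - 34338 = 16416 - 34338 = -17922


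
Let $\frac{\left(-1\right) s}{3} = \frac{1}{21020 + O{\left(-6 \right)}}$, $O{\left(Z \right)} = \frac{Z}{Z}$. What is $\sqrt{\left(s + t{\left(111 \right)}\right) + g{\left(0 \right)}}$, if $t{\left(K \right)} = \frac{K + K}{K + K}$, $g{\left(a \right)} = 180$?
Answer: $\frac{\sqrt{181362038}}{1001} \approx 13.454$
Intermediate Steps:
$O{\left(Z \right)} = 1$
$t{\left(K \right)} = 1$ ($t{\left(K \right)} = \frac{2 K}{2 K} = 2 K \frac{1}{2 K} = 1$)
$s = - \frac{1}{7007}$ ($s = - \frac{3}{21020 + 1} = - \frac{3}{21021} = \left(-3\right) \frac{1}{21021} = - \frac{1}{7007} \approx -0.00014271$)
$\sqrt{\left(s + t{\left(111 \right)}\right) + g{\left(0 \right)}} = \sqrt{\left(- \frac{1}{7007} + 1\right) + 180} = \sqrt{\frac{7006}{7007} + 180} = \sqrt{\frac{1268266}{7007}} = \frac{\sqrt{181362038}}{1001}$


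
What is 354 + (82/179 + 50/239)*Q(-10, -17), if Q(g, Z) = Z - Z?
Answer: 354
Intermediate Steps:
Q(g, Z) = 0
354 + (82/179 + 50/239)*Q(-10, -17) = 354 + (82/179 + 50/239)*0 = 354 + (28548/42781)*0 = 354 + 0 = 354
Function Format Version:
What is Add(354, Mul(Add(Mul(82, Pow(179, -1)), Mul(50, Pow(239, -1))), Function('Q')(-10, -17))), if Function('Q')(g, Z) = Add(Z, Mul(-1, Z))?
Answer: 354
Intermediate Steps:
Function('Q')(g, Z) = 0
Add(354, Mul(Add(Mul(82, Pow(179, -1)), Mul(50, Pow(239, -1))), Function('Q')(-10, -17))) = Add(354, Mul(Add(Mul(82, Pow(179, -1)), Mul(50, Pow(239, -1))), 0)) = Add(354, Mul(Add(Mul(82, Rational(1, 179)), Mul(50, Rational(1, 239))), 0)) = Add(354, Mul(Add(Rational(82, 179), Rational(50, 239)), 0)) = Add(354, Mul(Rational(28548, 42781), 0)) = Add(354, 0) = 354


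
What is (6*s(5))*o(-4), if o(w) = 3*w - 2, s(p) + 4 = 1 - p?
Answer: 672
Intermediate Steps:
s(p) = -3 - p (s(p) = -4 + (1 - p) = -3 - p)
o(w) = -2 + 3*w
(6*s(5))*o(-4) = (6*(-3 - 1*5))*(-2 + 3*(-4)) = (6*(-3 - 5))*(-2 - 12) = (6*(-8))*(-14) = -48*(-14) = 672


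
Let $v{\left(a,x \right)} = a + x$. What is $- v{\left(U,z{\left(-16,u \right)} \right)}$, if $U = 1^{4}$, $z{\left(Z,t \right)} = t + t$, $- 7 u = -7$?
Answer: $-3$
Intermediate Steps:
$u = 1$ ($u = \left(- \frac{1}{7}\right) \left(-7\right) = 1$)
$z{\left(Z,t \right)} = 2 t$
$U = 1$
$- v{\left(U,z{\left(-16,u \right)} \right)} = - (1 + 2 \cdot 1) = - (1 + 2) = \left(-1\right) 3 = -3$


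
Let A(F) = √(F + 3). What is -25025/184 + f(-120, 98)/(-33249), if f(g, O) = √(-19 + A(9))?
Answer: -25025/184 - I*√(19 - 2*√3)/33249 ≈ -136.01 - 0.00011855*I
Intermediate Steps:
A(F) = √(3 + F)
f(g, O) = √(-19 + 2*√3) (f(g, O) = √(-19 + √(3 + 9)) = √(-19 + √12) = √(-19 + 2*√3))
-25025/184 + f(-120, 98)/(-33249) = -25025/184 + √(-19 + 2*√3)/(-33249) = -25025*1/184 + √(-19 + 2*√3)*(-1/33249) = -25025/184 - √(-19 + 2*√3)/33249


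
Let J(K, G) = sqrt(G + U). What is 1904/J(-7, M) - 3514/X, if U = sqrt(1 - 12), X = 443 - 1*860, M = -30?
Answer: 3514/417 + 1904/sqrt(-30 + I*sqrt(11)) ≈ 27.497 - 346.04*I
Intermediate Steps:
X = -417 (X = 443 - 860 = -417)
U = I*sqrt(11) (U = sqrt(-11) = I*sqrt(11) ≈ 3.3166*I)
J(K, G) = sqrt(G + I*sqrt(11))
1904/J(-7, M) - 3514/X = 1904/(sqrt(-30 + I*sqrt(11))) - 3514/(-417) = 1904/sqrt(-30 + I*sqrt(11)) - 3514*(-1/417) = 1904/sqrt(-30 + I*sqrt(11)) + 3514/417 = 3514/417 + 1904/sqrt(-30 + I*sqrt(11))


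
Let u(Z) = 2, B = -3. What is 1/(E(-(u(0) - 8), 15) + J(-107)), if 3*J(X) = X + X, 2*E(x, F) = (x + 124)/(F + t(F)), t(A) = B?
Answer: -12/791 ≈ -0.015171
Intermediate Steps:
t(A) = -3
E(x, F) = (124 + x)/(2*(-3 + F)) (E(x, F) = ((x + 124)/(F - 3))/2 = ((124 + x)/(-3 + F))/2 = (124 + x)/(2*(-3 + F)))
J(X) = 2*X/3 (J(X) = (X + X)/3 = (2*X)/3 = 2*X/3)
1/(E(-(u(0) - 8), 15) + J(-107)) = 1/((124 - (2 - 8))/(2*(-3 + 15)) + (2/3)*(-107)) = 1/((1/2)*(124 - 1*(-6))/12 - 214/3) = 1/((1/2)*(1/12)*(124 + 6) - 214/3) = 1/((1/2)*(1/12)*130 - 214/3) = 1/(65/12 - 214/3) = 1/(-791/12) = -12/791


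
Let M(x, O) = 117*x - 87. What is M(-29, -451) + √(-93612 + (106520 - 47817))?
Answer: -3480 + I*√34909 ≈ -3480.0 + 186.84*I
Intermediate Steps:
M(x, O) = -87 + 117*x
M(-29, -451) + √(-93612 + (106520 - 47817)) = (-87 + 117*(-29)) + √(-93612 + (106520 - 47817)) = (-87 - 3393) + √(-93612 + 58703) = -3480 + √(-34909) = -3480 + I*√34909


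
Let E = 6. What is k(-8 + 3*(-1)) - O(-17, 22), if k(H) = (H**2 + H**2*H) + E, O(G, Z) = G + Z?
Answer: -1209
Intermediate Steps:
k(H) = 6 + H**2 + H**3 (k(H) = (H**2 + H**2*H) + 6 = (H**2 + H**3) + 6 = 6 + H**2 + H**3)
k(-8 + 3*(-1)) - O(-17, 22) = (6 + (-8 + 3*(-1))**2 + (-8 + 3*(-1))**3) - (-17 + 22) = (6 + (-8 - 3)**2 + (-8 - 3)**3) - 1*5 = (6 + (-11)**2 + (-11)**3) - 5 = (6 + 121 - 1331) - 5 = -1204 - 5 = -1209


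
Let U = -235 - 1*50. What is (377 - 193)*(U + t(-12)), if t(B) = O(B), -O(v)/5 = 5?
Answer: -57040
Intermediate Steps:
O(v) = -25 (O(v) = -5*5 = -25)
t(B) = -25
U = -285 (U = -235 - 50 = -285)
(377 - 193)*(U + t(-12)) = (377 - 193)*(-285 - 25) = 184*(-310) = -57040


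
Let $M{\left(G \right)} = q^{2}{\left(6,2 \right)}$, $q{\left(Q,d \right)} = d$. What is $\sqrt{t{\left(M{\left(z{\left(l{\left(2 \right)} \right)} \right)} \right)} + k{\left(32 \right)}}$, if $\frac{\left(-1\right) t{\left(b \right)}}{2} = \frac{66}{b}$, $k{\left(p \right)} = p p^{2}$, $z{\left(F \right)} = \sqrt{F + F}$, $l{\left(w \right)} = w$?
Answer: $\sqrt{32735} \approx 180.93$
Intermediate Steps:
$z{\left(F \right)} = \sqrt{2} \sqrt{F}$ ($z{\left(F \right)} = \sqrt{2 F} = \sqrt{2} \sqrt{F}$)
$M{\left(G \right)} = 4$ ($M{\left(G \right)} = 2^{2} = 4$)
$k{\left(p \right)} = p^{3}$
$t{\left(b \right)} = - \frac{132}{b}$ ($t{\left(b \right)} = - 2 \frac{66}{b} = - \frac{132}{b}$)
$\sqrt{t{\left(M{\left(z{\left(l{\left(2 \right)} \right)} \right)} \right)} + k{\left(32 \right)}} = \sqrt{- \frac{132}{4} + 32^{3}} = \sqrt{\left(-132\right) \frac{1}{4} + 32768} = \sqrt{-33 + 32768} = \sqrt{32735}$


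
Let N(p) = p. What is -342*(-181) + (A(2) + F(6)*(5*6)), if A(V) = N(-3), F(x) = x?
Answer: 62079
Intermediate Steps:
A(V) = -3
-342*(-181) + (A(2) + F(6)*(5*6)) = -342*(-181) + (-3 + 6*(5*6)) = 61902 + (-3 + 6*30) = 61902 + (-3 + 180) = 61902 + 177 = 62079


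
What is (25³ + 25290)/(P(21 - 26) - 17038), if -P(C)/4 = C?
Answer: -40915/17018 ≈ -2.4042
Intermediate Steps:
P(C) = -4*C
(25³ + 25290)/(P(21 - 26) - 17038) = (25³ + 25290)/(-4*(21 - 26) - 17038) = (15625 + 25290)/(-4*(-5) - 17038) = 40915/(20 - 17038) = 40915/(-17018) = 40915*(-1/17018) = -40915/17018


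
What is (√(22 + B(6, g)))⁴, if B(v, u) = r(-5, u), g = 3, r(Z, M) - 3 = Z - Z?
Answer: 625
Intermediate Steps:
r(Z, M) = 3 (r(Z, M) = 3 + (Z - Z) = 3 + 0 = 3)
B(v, u) = 3
(√(22 + B(6, g)))⁴ = (√(22 + 3))⁴ = (√25)⁴ = 5⁴ = 625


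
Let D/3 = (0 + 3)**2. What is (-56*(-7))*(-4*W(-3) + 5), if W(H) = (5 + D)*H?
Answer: 152488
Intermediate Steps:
D = 27 (D = 3*(0 + 3)**2 = 3*3**2 = 3*9 = 27)
W(H) = 32*H (W(H) = (5 + 27)*H = 32*H)
(-56*(-7))*(-4*W(-3) + 5) = (-56*(-7))*(-128*(-3) + 5) = 392*(-4*(-96) + 5) = 392*(384 + 5) = 392*389 = 152488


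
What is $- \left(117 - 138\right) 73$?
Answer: $1533$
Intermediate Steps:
$- \left(117 - 138\right) 73 = - \left(-21\right) 73 = \left(-1\right) \left(-1533\right) = 1533$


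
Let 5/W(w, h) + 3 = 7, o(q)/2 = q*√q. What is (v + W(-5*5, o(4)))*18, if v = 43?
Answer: 1593/2 ≈ 796.50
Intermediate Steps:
o(q) = 2*q^(3/2) (o(q) = 2*(q*√q) = 2*q^(3/2))
W(w, h) = 5/4 (W(w, h) = 5/(-3 + 7) = 5/4)
(v + W(-5*5, o(4)))*18 = (43 + 5/4)*18 = (177/4)*18 = 1593/2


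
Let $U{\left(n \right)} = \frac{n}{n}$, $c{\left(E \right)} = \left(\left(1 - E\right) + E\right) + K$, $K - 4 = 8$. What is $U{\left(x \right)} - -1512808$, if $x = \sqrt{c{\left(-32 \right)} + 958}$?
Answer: $1512809$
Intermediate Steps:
$K = 12$ ($K = 4 + 8 = 12$)
$c{\left(E \right)} = 13$ ($c{\left(E \right)} = \left(\left(1 - E\right) + E\right) + 12 = 1 + 12 = 13$)
$x = \sqrt{971}$ ($x = \sqrt{13 + 958} = \sqrt{971} \approx 31.161$)
$U{\left(n \right)} = 1$
$U{\left(x \right)} - -1512808 = 1 - -1512808 = 1 + 1512808 = 1512809$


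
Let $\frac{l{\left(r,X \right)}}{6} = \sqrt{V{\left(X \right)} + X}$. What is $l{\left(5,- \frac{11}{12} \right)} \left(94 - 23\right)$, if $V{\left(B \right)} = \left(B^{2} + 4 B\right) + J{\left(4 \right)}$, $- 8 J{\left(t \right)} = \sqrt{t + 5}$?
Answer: $\frac{71 i \sqrt{593}}{2} \approx 864.48 i$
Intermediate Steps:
$J{\left(t \right)} = - \frac{\sqrt{5 + t}}{8}$ ($J{\left(t \right)} = - \frac{\sqrt{t + 5}}{8} = - \frac{\sqrt{5 + t}}{8}$)
$V{\left(B \right)} = - \frac{3}{8} + B^{2} + 4 B$ ($V{\left(B \right)} = \left(B^{2} + 4 B\right) - \frac{\sqrt{5 + 4}}{8} = \left(B^{2} + 4 B\right) - \frac{\sqrt{9}}{8} = \left(B^{2} + 4 B\right) - \frac{3}{8} = - \frac{3}{8} + B^{2} + 4 B$)
$l{\left(r,X \right)} = 6 \sqrt{- \frac{3}{8} + X^{2} + 5 X}$ ($l{\left(r,X \right)} = 6 \sqrt{\left(- \frac{3}{8} + X^{2} + 4 X\right) + X} = 6 \sqrt{- \frac{3}{8} + X^{2} + 5 X}$)
$l{\left(5,- \frac{11}{12} \right)} \left(94 - 23\right) = \frac{3 \sqrt{-6 + 16 \left(- \frac{11}{12}\right)^{2} + 80 \left(- \frac{11}{12}\right)}}{2} \left(94 - 23\right) = \frac{3 \sqrt{-6 + 16 \left(\left(-11\right) \frac{1}{12}\right)^{2} + 80 \left(\left(-11\right) \frac{1}{12}\right)}}{2} \cdot 71 = \frac{3 \sqrt{-6 + 16 \left(- \frac{11}{12}\right)^{2} + 80 \left(- \frac{11}{12}\right)}}{2} \cdot 71 = \frac{3 \sqrt{-6 + 16 \cdot \frac{121}{144} - \frac{220}{3}}}{2} \cdot 71 = \frac{3 \sqrt{-6 + \frac{121}{9} - \frac{220}{3}}}{2} \cdot 71 = \frac{3 \sqrt{- \frac{593}{9}}}{2} \cdot 71 = \frac{3 \frac{i \sqrt{593}}{3}}{2} \cdot 71 = \frac{i \sqrt{593}}{2} \cdot 71 = \frac{71 i \sqrt{593}}{2}$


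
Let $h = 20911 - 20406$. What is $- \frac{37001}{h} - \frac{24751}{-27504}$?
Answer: $- \frac{1005176249}{13889520} \approx -72.369$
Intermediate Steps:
$h = 505$
$- \frac{37001}{h} - \frac{24751}{-27504} = - \frac{37001}{505} - \frac{24751}{-27504} = \left(-37001\right) \frac{1}{505} - - \frac{24751}{27504} = - \frac{37001}{505} + \frac{24751}{27504} = - \frac{1005176249}{13889520}$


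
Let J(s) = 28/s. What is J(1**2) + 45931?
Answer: 45959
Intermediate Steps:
J(1**2) + 45931 = 28/(1**2) + 45931 = 28/1 + 45931 = 28*1 + 45931 = 28 + 45931 = 45959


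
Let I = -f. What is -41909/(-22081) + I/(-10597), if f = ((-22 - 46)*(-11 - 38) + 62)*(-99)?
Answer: -6975238813/233992357 ≈ -29.810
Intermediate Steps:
f = -336006 (f = (-68*(-49) + 62)*(-99) = (3332 + 62)*(-99) = 3394*(-99) = -336006)
I = 336006 (I = -1*(-336006) = 336006)
-41909/(-22081) + I/(-10597) = -41909/(-22081) + 336006/(-10597) = -41909*(-1/22081) + 336006*(-1/10597) = 41909/22081 - 336006/10597 = -6975238813/233992357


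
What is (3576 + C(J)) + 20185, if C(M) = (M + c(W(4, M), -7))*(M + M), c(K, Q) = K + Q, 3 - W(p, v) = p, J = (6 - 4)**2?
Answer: 23729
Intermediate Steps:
J = 4 (J = 2**2 = 4)
W(p, v) = 3 - p
C(M) = 2*M*(-8 + M) (C(M) = (M + ((3 - 1*4) - 7))*(M + M) = (M + ((3 - 4) - 7))*(2*M) = (M + (-1 - 7))*(2*M) = (M - 8)*(2*M) = (-8 + M)*(2*M) = 2*M*(-8 + M))
(3576 + C(J)) + 20185 = (3576 + 2*4*(-8 + 4)) + 20185 = (3576 + 2*4*(-4)) + 20185 = (3576 - 32) + 20185 = 3544 + 20185 = 23729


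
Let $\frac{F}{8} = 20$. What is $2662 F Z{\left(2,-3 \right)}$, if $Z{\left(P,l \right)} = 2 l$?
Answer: $-2555520$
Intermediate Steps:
$F = 160$ ($F = 8 \cdot 20 = 160$)
$2662 F Z{\left(2,-3 \right)} = 2662 \cdot 160 \cdot 2 \left(-3\right) = 2662 \cdot 160 \left(-6\right) = 2662 \left(-960\right) = -2555520$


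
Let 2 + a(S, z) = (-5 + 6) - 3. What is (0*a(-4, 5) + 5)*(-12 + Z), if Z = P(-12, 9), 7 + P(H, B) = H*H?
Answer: 625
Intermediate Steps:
P(H, B) = -7 + H² (P(H, B) = -7 + H*H = -7 + H²)
Z = 137 (Z = -7 + (-12)² = -7 + 144 = 137)
a(S, z) = -4 (a(S, z) = -2 + ((-5 + 6) - 3) = -2 + (1 - 3) = -2 - 2 = -4)
(0*a(-4, 5) + 5)*(-12 + Z) = (0*(-4) + 5)*(-12 + 137) = (0 + 5)*125 = 5*125 = 625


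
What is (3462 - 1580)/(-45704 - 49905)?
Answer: -1882/95609 ≈ -0.019684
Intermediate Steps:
(3462 - 1580)/(-45704 - 49905) = 1882/(-95609) = 1882*(-1/95609) = -1882/95609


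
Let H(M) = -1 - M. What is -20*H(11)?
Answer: 240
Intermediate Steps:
-20*H(11) = -20*(-1 - 1*11) = -20*(-1 - 11) = -20*(-12) = 240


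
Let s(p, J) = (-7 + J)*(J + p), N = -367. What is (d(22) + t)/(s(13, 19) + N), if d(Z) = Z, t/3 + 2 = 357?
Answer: 1087/17 ≈ 63.941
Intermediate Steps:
t = 1065 (t = -6 + 3*357 = -6 + 1071 = 1065)
(d(22) + t)/(s(13, 19) + N) = (22 + 1065)/((19**2 - 7*19 - 7*13 + 19*13) - 367) = 1087/((361 - 133 - 91 + 247) - 367) = 1087/(384 - 367) = 1087/17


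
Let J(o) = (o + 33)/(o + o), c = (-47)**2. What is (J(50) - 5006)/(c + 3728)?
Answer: -166839/197900 ≈ -0.84305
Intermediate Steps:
c = 2209
J(o) = (33 + o)/(2*o) (J(o) = (33 + o)/((2*o)) = (33 + o)*(1/(2*o)) = (33 + o)/(2*o))
(J(50) - 5006)/(c + 3728) = ((1/2)*(33 + 50)/50 - 5006)/(2209 + 3728) = ((1/2)*(1/50)*83 - 5006)/5937 = (83/100 - 5006)*(1/5937) = -500517/100*1/5937 = -166839/197900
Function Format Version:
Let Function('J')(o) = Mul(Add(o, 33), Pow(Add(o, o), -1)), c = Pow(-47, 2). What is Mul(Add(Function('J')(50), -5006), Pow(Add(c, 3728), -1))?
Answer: Rational(-166839, 197900) ≈ -0.84305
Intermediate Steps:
c = 2209
Function('J')(o) = Mul(Rational(1, 2), Pow(o, -1), Add(33, o)) (Function('J')(o) = Mul(Add(33, o), Pow(Mul(2, o), -1)) = Mul(Add(33, o), Mul(Rational(1, 2), Pow(o, -1))) = Mul(Rational(1, 2), Pow(o, -1), Add(33, o)))
Mul(Add(Function('J')(50), -5006), Pow(Add(c, 3728), -1)) = Mul(Add(Mul(Rational(1, 2), Pow(50, -1), Add(33, 50)), -5006), Pow(Add(2209, 3728), -1)) = Mul(Add(Mul(Rational(1, 2), Rational(1, 50), 83), -5006), Pow(5937, -1)) = Mul(Add(Rational(83, 100), -5006), Rational(1, 5937)) = Mul(Rational(-500517, 100), Rational(1, 5937)) = Rational(-166839, 197900)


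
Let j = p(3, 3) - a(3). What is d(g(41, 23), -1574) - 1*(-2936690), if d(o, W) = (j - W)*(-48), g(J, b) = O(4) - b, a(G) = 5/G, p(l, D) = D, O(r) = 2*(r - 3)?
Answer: 2861074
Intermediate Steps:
O(r) = -6 + 2*r (O(r) = 2*(-3 + r) = -6 + 2*r)
g(J, b) = 2 - b (g(J, b) = (-6 + 2*4) - b = (-6 + 8) - b = 2 - b)
j = 4/3 (j = 3 - 5/3 = 4/3 ≈ 1.3333)
d(o, W) = -64 + 48*W (d(o, W) = (4/3 - W)*(-48) = -64 + 48*W)
d(g(41, 23), -1574) - 1*(-2936690) = (-64 + 48*(-1574)) - 1*(-2936690) = (-64 - 75552) + 2936690 = -75616 + 2936690 = 2861074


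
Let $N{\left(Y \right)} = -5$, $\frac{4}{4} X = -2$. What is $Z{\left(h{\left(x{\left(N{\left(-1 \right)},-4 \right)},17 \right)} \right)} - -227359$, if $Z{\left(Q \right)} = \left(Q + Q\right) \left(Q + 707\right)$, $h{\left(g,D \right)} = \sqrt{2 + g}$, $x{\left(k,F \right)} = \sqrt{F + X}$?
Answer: $227363 + 1414 \sqrt{2 + i \sqrt{6}} + 2 i \sqrt{6} \approx 2.2963 \cdot 10^{5} + 1082.8 i$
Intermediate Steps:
$X = -2$
$x{\left(k,F \right)} = \sqrt{-2 + F}$ ($x{\left(k,F \right)} = \sqrt{F - 2} = \sqrt{-2 + F}$)
$Z{\left(Q \right)} = 2 Q \left(707 + Q\right)$
$Z{\left(h{\left(x{\left(N{\left(-1 \right)},-4 \right)},17 \right)} \right)} - -227359 = 2 \sqrt{2 + \sqrt{-2 - 4}} \left(707 + \sqrt{2 + \sqrt{-2 - 4}}\right) - -227359 = 2 \sqrt{2 + \sqrt{-6}} \left(707 + \sqrt{2 + \sqrt{-6}}\right) + 227359 = 2 \sqrt{2 + i \sqrt{6}} \left(707 + \sqrt{2 + i \sqrt{6}}\right) + 227359 = 227359 + 2 \sqrt{2 + i \sqrt{6}} \left(707 + \sqrt{2 + i \sqrt{6}}\right)$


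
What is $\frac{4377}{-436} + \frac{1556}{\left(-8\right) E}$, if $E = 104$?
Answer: $- \frac{270005}{22672} \approx -11.909$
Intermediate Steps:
$\frac{4377}{-436} + \frac{1556}{\left(-8\right) E} = \frac{4377}{-436} + \frac{1556}{\left(-8\right) 104} = 4377 \left(- \frac{1}{436}\right) + \frac{1556}{-832} = - \frac{4377}{436} + 1556 \left(- \frac{1}{832}\right) = - \frac{4377}{436} - \frac{389}{208} = - \frac{270005}{22672}$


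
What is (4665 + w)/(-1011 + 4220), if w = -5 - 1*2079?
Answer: 2581/3209 ≈ 0.80430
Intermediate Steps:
w = -2084 (w = -5 - 2079 = -2084)
(4665 + w)/(-1011 + 4220) = (4665 - 2084)/(-1011 + 4220) = 2581/3209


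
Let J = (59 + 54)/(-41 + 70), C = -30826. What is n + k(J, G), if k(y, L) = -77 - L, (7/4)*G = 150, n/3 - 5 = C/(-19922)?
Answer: -1425143/9961 ≈ -143.07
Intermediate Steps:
n = 195654/9961 (n = 15 + 3*(-30826/(-19922)) = 15 + 3*(-30826*(-1/19922)) = 15 + 3*(15413/9961) = 15 + 46239/9961 = 195654/9961 ≈ 19.642)
G = 600/7 (G = (4/7)*150 = 600/7 ≈ 85.714)
J = 113/29 ≈ 3.8966
n + k(J, G) = 195654/9961 + (-77 - 1*600/7) = 195654/9961 + (-77 - 600/7) = 195654/9961 - 1139/7 = -1425143/9961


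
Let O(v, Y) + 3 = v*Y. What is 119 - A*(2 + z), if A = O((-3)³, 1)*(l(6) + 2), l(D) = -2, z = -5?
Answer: 119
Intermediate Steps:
O(v, Y) = -3 + Y*v (O(v, Y) = -3 + v*Y = -3 + Y*v)
A = 0 (A = (-3 + 1*(-3)³)*(-2 + 2) = (-3 + 1*(-27))*0 = (-3 - 27)*0 = -30*0 = 0)
119 - A*(2 + z) = 119 - 0*(2 - 5) = 119 - 0*(-3) = 119 - 1*0 = 119 + 0 = 119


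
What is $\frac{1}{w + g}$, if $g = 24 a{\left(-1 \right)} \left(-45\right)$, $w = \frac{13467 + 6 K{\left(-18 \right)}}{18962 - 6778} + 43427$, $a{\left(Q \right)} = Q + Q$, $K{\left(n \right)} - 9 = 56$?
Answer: $\frac{12184}{555445865} \approx 2.1936 \cdot 10^{-5}$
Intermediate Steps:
$K{\left(n \right)} = 65$ ($K{\left(n \right)} = 9 + 56 = 65$)
$a{\left(Q \right)} = 2 Q$
$w = \frac{529128425}{12184}$ ($w = \frac{13467 + 6 \cdot 65}{18962 - 6778} + 43427 = \frac{13467 + 390}{12184} + 43427 = 13857 \cdot \frac{1}{12184} + 43427 = \frac{13857}{12184} + 43427 = \frac{529128425}{12184} \approx 43428.0$)
$g = 2160$ ($g = 24 \cdot 2 \left(-1\right) \left(-45\right) = 24 \left(-2\right) \left(-45\right) = \left(-48\right) \left(-45\right) = 2160$)
$\frac{1}{w + g} = \frac{1}{\frac{529128425}{12184} + 2160} = \frac{1}{\frac{555445865}{12184}} = \frac{12184}{555445865}$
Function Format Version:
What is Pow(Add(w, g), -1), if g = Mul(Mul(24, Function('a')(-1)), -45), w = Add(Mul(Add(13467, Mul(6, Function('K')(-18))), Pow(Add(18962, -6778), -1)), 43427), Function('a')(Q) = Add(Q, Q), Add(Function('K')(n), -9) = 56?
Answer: Rational(12184, 555445865) ≈ 2.1936e-5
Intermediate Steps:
Function('K')(n) = 65 (Function('K')(n) = Add(9, 56) = 65)
Function('a')(Q) = Mul(2, Q)
w = Rational(529128425, 12184) (w = Add(Mul(Add(13467, Mul(6, 65)), Pow(Add(18962, -6778), -1)), 43427) = Add(Mul(Add(13467, 390), Pow(12184, -1)), 43427) = Add(Mul(13857, Rational(1, 12184)), 43427) = Add(Rational(13857, 12184), 43427) = Rational(529128425, 12184) ≈ 43428.)
g = 2160 (g = Mul(Mul(24, Mul(2, -1)), -45) = Mul(Mul(24, -2), -45) = Mul(-48, -45) = 2160)
Pow(Add(w, g), -1) = Pow(Add(Rational(529128425, 12184), 2160), -1) = Pow(Rational(555445865, 12184), -1) = Rational(12184, 555445865)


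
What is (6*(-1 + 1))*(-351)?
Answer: 0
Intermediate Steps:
(6*(-1 + 1))*(-351) = (6*0)*(-351) = 0*(-351) = 0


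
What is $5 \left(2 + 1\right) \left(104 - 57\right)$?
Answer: $705$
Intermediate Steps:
$5 \left(2 + 1\right) \left(104 - 57\right) = 5 \cdot 3 \cdot 47 = 15 \cdot 47 = 705$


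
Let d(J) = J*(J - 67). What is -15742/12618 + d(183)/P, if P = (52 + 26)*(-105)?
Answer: -11021719/2870595 ≈ -3.8395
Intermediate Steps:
d(J) = J*(-67 + J)
P = -8190 (P = 78*(-105) = -8190)
-15742/12618 + d(183)/P = -15742/12618 + (183*(-67 + 183))/(-8190) = -15742*1/12618 + (183*116)*(-1/8190) = -7871/6309 + 21228*(-1/8190) = -7871/6309 - 3538/1365 = -11021719/2870595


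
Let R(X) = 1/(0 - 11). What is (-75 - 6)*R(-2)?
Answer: 81/11 ≈ 7.3636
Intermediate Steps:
R(X) = -1/11 (R(X) = 1/(-11) = -1/11)
(-75 - 6)*R(-2) = (-75 - 6)*(-1/11) = -81*(-1/11) = 81/11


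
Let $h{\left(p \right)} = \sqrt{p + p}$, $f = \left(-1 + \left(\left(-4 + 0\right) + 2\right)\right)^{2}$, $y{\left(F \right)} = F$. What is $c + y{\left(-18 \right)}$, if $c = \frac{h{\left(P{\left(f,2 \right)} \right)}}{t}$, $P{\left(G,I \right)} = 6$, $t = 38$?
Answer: $-18 + \frac{\sqrt{3}}{19} \approx -17.909$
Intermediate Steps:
$f = 9$ ($f = \left(-1 + \left(-4 + 2\right)\right)^{2} = \left(-1 - 2\right)^{2} = \left(-3\right)^{2} = 9$)
$h{\left(p \right)} = \sqrt{2} \sqrt{p}$ ($h{\left(p \right)} = \sqrt{2 p} = \sqrt{2} \sqrt{p}$)
$c = \frac{\sqrt{3}}{19}$ ($c = \frac{\sqrt{2} \sqrt{6}}{38} = 2 \sqrt{3} \cdot \frac{1}{38} = \frac{\sqrt{3}}{19} \approx 0.091161$)
$c + y{\left(-18 \right)} = \frac{\sqrt{3}}{19} - 18 = -18 + \frac{\sqrt{3}}{19}$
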